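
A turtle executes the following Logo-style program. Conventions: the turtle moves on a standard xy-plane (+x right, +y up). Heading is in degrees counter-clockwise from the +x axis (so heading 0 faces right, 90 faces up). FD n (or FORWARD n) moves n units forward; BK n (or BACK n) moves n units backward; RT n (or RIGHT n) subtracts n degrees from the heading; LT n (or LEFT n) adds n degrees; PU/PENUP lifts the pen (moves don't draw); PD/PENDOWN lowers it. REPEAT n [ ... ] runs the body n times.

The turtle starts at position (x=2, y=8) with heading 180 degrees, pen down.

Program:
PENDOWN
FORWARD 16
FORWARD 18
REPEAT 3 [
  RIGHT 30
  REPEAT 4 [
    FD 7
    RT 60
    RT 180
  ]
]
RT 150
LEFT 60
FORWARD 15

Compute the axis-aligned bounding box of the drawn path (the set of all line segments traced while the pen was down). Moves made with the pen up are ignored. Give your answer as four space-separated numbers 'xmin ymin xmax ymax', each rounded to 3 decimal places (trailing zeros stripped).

Answer: -41.562 1.938 2 11.5

Derivation:
Executing turtle program step by step:
Start: pos=(2,8), heading=180, pen down
PD: pen down
FD 16: (2,8) -> (-14,8) [heading=180, draw]
FD 18: (-14,8) -> (-32,8) [heading=180, draw]
REPEAT 3 [
  -- iteration 1/3 --
  RT 30: heading 180 -> 150
  REPEAT 4 [
    -- iteration 1/4 --
    FD 7: (-32,8) -> (-38.062,11.5) [heading=150, draw]
    RT 60: heading 150 -> 90
    RT 180: heading 90 -> 270
    -- iteration 2/4 --
    FD 7: (-38.062,11.5) -> (-38.062,4.5) [heading=270, draw]
    RT 60: heading 270 -> 210
    RT 180: heading 210 -> 30
    -- iteration 3/4 --
    FD 7: (-38.062,4.5) -> (-32,8) [heading=30, draw]
    RT 60: heading 30 -> 330
    RT 180: heading 330 -> 150
    -- iteration 4/4 --
    FD 7: (-32,8) -> (-38.062,11.5) [heading=150, draw]
    RT 60: heading 150 -> 90
    RT 180: heading 90 -> 270
  ]
  -- iteration 2/3 --
  RT 30: heading 270 -> 240
  REPEAT 4 [
    -- iteration 1/4 --
    FD 7: (-38.062,11.5) -> (-41.562,5.438) [heading=240, draw]
    RT 60: heading 240 -> 180
    RT 180: heading 180 -> 0
    -- iteration 2/4 --
    FD 7: (-41.562,5.438) -> (-34.562,5.438) [heading=0, draw]
    RT 60: heading 0 -> 300
    RT 180: heading 300 -> 120
    -- iteration 3/4 --
    FD 7: (-34.562,5.438) -> (-38.062,11.5) [heading=120, draw]
    RT 60: heading 120 -> 60
    RT 180: heading 60 -> 240
    -- iteration 4/4 --
    FD 7: (-38.062,11.5) -> (-41.562,5.438) [heading=240, draw]
    RT 60: heading 240 -> 180
    RT 180: heading 180 -> 0
  ]
  -- iteration 3/3 --
  RT 30: heading 0 -> 330
  REPEAT 4 [
    -- iteration 1/4 --
    FD 7: (-41.562,5.438) -> (-35.5,1.938) [heading=330, draw]
    RT 60: heading 330 -> 270
    RT 180: heading 270 -> 90
    -- iteration 2/4 --
    FD 7: (-35.5,1.938) -> (-35.5,8.938) [heading=90, draw]
    RT 60: heading 90 -> 30
    RT 180: heading 30 -> 210
    -- iteration 3/4 --
    FD 7: (-35.5,8.938) -> (-41.562,5.438) [heading=210, draw]
    RT 60: heading 210 -> 150
    RT 180: heading 150 -> 330
    -- iteration 4/4 --
    FD 7: (-41.562,5.438) -> (-35.5,1.938) [heading=330, draw]
    RT 60: heading 330 -> 270
    RT 180: heading 270 -> 90
  ]
]
RT 150: heading 90 -> 300
LT 60: heading 300 -> 0
FD 15: (-35.5,1.938) -> (-20.5,1.938) [heading=0, draw]
Final: pos=(-20.5,1.938), heading=0, 15 segment(s) drawn

Segment endpoints: x in {-41.562, -41.562, -41.562, -38.062, -38.062, -38.062, -35.5, -35.5, -34.562, -32, -32, -20.5, -14, 2}, y in {1.938, 1.938, 1.938, 4.5, 5.438, 5.438, 5.438, 5.438, 8, 8, 8, 8, 8.938, 11.5, 11.5}
xmin=-41.562, ymin=1.938, xmax=2, ymax=11.5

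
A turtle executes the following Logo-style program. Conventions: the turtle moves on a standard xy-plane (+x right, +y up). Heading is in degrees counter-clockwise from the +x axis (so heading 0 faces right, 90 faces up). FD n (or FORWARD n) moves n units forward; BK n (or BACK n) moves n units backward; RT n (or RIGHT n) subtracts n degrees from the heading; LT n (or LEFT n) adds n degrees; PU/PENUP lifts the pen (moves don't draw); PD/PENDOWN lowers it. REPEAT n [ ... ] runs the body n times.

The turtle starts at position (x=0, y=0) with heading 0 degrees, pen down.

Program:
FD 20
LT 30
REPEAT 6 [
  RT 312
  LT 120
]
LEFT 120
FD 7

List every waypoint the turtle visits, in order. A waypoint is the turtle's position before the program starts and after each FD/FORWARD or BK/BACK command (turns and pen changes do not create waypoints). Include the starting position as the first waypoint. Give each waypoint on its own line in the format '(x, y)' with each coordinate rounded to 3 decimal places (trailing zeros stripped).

Executing turtle program step by step:
Start: pos=(0,0), heading=0, pen down
FD 20: (0,0) -> (20,0) [heading=0, draw]
LT 30: heading 0 -> 30
REPEAT 6 [
  -- iteration 1/6 --
  RT 312: heading 30 -> 78
  LT 120: heading 78 -> 198
  -- iteration 2/6 --
  RT 312: heading 198 -> 246
  LT 120: heading 246 -> 6
  -- iteration 3/6 --
  RT 312: heading 6 -> 54
  LT 120: heading 54 -> 174
  -- iteration 4/6 --
  RT 312: heading 174 -> 222
  LT 120: heading 222 -> 342
  -- iteration 5/6 --
  RT 312: heading 342 -> 30
  LT 120: heading 30 -> 150
  -- iteration 6/6 --
  RT 312: heading 150 -> 198
  LT 120: heading 198 -> 318
]
LT 120: heading 318 -> 78
FD 7: (20,0) -> (21.455,6.847) [heading=78, draw]
Final: pos=(21.455,6.847), heading=78, 2 segment(s) drawn
Waypoints (3 total):
(0, 0)
(20, 0)
(21.455, 6.847)

Answer: (0, 0)
(20, 0)
(21.455, 6.847)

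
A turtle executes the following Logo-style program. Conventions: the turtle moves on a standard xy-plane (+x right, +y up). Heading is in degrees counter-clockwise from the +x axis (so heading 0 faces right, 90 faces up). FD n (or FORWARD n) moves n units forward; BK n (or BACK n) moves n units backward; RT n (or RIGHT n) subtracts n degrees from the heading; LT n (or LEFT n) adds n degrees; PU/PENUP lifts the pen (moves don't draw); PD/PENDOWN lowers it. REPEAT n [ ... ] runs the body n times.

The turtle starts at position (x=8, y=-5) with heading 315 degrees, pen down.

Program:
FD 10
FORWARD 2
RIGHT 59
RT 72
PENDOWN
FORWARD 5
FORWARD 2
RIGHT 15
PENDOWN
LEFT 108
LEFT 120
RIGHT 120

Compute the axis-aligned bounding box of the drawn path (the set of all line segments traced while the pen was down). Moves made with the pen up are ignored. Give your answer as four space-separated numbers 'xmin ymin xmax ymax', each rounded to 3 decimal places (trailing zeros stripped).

Executing turtle program step by step:
Start: pos=(8,-5), heading=315, pen down
FD 10: (8,-5) -> (15.071,-12.071) [heading=315, draw]
FD 2: (15.071,-12.071) -> (16.485,-13.485) [heading=315, draw]
RT 59: heading 315 -> 256
RT 72: heading 256 -> 184
PD: pen down
FD 5: (16.485,-13.485) -> (11.497,-13.834) [heading=184, draw]
FD 2: (11.497,-13.834) -> (9.502,-13.974) [heading=184, draw]
RT 15: heading 184 -> 169
PD: pen down
LT 108: heading 169 -> 277
LT 120: heading 277 -> 37
RT 120: heading 37 -> 277
Final: pos=(9.502,-13.974), heading=277, 4 segment(s) drawn

Segment endpoints: x in {8, 9.502, 11.497, 15.071, 16.485}, y in {-13.974, -13.834, -13.485, -12.071, -5}
xmin=8, ymin=-13.974, xmax=16.485, ymax=-5

Answer: 8 -13.974 16.485 -5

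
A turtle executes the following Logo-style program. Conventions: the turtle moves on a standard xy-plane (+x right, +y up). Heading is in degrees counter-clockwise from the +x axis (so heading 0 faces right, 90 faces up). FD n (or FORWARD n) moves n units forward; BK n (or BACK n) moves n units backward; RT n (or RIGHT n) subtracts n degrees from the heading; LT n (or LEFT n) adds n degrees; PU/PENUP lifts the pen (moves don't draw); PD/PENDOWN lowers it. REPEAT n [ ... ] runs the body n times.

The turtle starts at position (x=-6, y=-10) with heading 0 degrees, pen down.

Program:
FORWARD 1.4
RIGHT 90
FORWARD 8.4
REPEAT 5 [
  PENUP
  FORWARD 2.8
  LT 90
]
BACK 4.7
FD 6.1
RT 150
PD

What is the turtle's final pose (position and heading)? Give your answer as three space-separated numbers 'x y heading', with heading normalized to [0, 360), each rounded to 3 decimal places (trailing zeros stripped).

Answer: -3.2 -21.2 210

Derivation:
Executing turtle program step by step:
Start: pos=(-6,-10), heading=0, pen down
FD 1.4: (-6,-10) -> (-4.6,-10) [heading=0, draw]
RT 90: heading 0 -> 270
FD 8.4: (-4.6,-10) -> (-4.6,-18.4) [heading=270, draw]
REPEAT 5 [
  -- iteration 1/5 --
  PU: pen up
  FD 2.8: (-4.6,-18.4) -> (-4.6,-21.2) [heading=270, move]
  LT 90: heading 270 -> 0
  -- iteration 2/5 --
  PU: pen up
  FD 2.8: (-4.6,-21.2) -> (-1.8,-21.2) [heading=0, move]
  LT 90: heading 0 -> 90
  -- iteration 3/5 --
  PU: pen up
  FD 2.8: (-1.8,-21.2) -> (-1.8,-18.4) [heading=90, move]
  LT 90: heading 90 -> 180
  -- iteration 4/5 --
  PU: pen up
  FD 2.8: (-1.8,-18.4) -> (-4.6,-18.4) [heading=180, move]
  LT 90: heading 180 -> 270
  -- iteration 5/5 --
  PU: pen up
  FD 2.8: (-4.6,-18.4) -> (-4.6,-21.2) [heading=270, move]
  LT 90: heading 270 -> 0
]
BK 4.7: (-4.6,-21.2) -> (-9.3,-21.2) [heading=0, move]
FD 6.1: (-9.3,-21.2) -> (-3.2,-21.2) [heading=0, move]
RT 150: heading 0 -> 210
PD: pen down
Final: pos=(-3.2,-21.2), heading=210, 2 segment(s) drawn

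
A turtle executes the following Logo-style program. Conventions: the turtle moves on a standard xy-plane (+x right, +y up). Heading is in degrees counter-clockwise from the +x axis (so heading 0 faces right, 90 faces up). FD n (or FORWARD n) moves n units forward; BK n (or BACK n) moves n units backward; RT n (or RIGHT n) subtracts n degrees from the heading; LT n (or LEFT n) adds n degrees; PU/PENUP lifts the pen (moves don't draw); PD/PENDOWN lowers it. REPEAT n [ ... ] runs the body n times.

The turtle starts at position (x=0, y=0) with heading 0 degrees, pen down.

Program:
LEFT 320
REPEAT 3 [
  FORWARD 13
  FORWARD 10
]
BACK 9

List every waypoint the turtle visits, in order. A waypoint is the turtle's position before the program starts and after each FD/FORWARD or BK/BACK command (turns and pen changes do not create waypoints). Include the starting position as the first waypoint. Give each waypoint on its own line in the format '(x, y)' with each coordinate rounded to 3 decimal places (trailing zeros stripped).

Executing turtle program step by step:
Start: pos=(0,0), heading=0, pen down
LT 320: heading 0 -> 320
REPEAT 3 [
  -- iteration 1/3 --
  FD 13: (0,0) -> (9.959,-8.356) [heading=320, draw]
  FD 10: (9.959,-8.356) -> (17.619,-14.784) [heading=320, draw]
  -- iteration 2/3 --
  FD 13: (17.619,-14.784) -> (27.578,-23.14) [heading=320, draw]
  FD 10: (27.578,-23.14) -> (35.238,-29.568) [heading=320, draw]
  -- iteration 3/3 --
  FD 13: (35.238,-29.568) -> (45.197,-37.924) [heading=320, draw]
  FD 10: (45.197,-37.924) -> (52.857,-44.352) [heading=320, draw]
]
BK 9: (52.857,-44.352) -> (45.963,-38.567) [heading=320, draw]
Final: pos=(45.963,-38.567), heading=320, 7 segment(s) drawn
Waypoints (8 total):
(0, 0)
(9.959, -8.356)
(17.619, -14.784)
(27.578, -23.14)
(35.238, -29.568)
(45.197, -37.924)
(52.857, -44.352)
(45.963, -38.567)

Answer: (0, 0)
(9.959, -8.356)
(17.619, -14.784)
(27.578, -23.14)
(35.238, -29.568)
(45.197, -37.924)
(52.857, -44.352)
(45.963, -38.567)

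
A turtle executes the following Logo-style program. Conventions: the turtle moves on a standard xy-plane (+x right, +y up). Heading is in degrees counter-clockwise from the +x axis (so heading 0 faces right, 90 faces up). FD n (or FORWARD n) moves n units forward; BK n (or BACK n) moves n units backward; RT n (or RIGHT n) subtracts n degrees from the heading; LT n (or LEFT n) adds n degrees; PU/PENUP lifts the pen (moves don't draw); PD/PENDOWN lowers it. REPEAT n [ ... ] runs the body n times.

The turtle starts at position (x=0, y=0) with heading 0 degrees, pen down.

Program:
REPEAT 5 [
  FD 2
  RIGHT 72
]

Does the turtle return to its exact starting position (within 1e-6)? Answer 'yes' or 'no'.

Answer: yes

Derivation:
Executing turtle program step by step:
Start: pos=(0,0), heading=0, pen down
REPEAT 5 [
  -- iteration 1/5 --
  FD 2: (0,0) -> (2,0) [heading=0, draw]
  RT 72: heading 0 -> 288
  -- iteration 2/5 --
  FD 2: (2,0) -> (2.618,-1.902) [heading=288, draw]
  RT 72: heading 288 -> 216
  -- iteration 3/5 --
  FD 2: (2.618,-1.902) -> (1,-3.078) [heading=216, draw]
  RT 72: heading 216 -> 144
  -- iteration 4/5 --
  FD 2: (1,-3.078) -> (-0.618,-1.902) [heading=144, draw]
  RT 72: heading 144 -> 72
  -- iteration 5/5 --
  FD 2: (-0.618,-1.902) -> (0,0) [heading=72, draw]
  RT 72: heading 72 -> 0
]
Final: pos=(0,0), heading=0, 5 segment(s) drawn

Start position: (0, 0)
Final position: (0, 0)
Distance = 0; < 1e-6 -> CLOSED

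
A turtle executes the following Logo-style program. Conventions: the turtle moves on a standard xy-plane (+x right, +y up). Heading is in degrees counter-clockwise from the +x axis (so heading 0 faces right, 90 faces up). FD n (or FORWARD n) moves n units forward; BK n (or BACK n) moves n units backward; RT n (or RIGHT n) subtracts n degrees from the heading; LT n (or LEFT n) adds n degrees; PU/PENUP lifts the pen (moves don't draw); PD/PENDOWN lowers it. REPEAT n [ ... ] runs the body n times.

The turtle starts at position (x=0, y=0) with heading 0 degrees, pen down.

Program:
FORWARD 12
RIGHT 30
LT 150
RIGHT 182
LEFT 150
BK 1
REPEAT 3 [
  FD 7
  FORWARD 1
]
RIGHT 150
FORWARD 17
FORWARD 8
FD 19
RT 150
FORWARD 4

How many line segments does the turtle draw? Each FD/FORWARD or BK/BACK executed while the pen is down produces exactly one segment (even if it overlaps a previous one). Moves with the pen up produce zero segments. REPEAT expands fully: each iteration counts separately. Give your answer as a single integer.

Executing turtle program step by step:
Start: pos=(0,0), heading=0, pen down
FD 12: (0,0) -> (12,0) [heading=0, draw]
RT 30: heading 0 -> 330
LT 150: heading 330 -> 120
RT 182: heading 120 -> 298
LT 150: heading 298 -> 88
BK 1: (12,0) -> (11.965,-0.999) [heading=88, draw]
REPEAT 3 [
  -- iteration 1/3 --
  FD 7: (11.965,-0.999) -> (12.209,5.996) [heading=88, draw]
  FD 1: (12.209,5.996) -> (12.244,6.996) [heading=88, draw]
  -- iteration 2/3 --
  FD 7: (12.244,6.996) -> (12.489,13.991) [heading=88, draw]
  FD 1: (12.489,13.991) -> (12.523,14.991) [heading=88, draw]
  -- iteration 3/3 --
  FD 7: (12.523,14.991) -> (12.768,21.987) [heading=88, draw]
  FD 1: (12.768,21.987) -> (12.803,22.986) [heading=88, draw]
]
RT 150: heading 88 -> 298
FD 17: (12.803,22.986) -> (20.784,7.976) [heading=298, draw]
FD 8: (20.784,7.976) -> (24.539,0.912) [heading=298, draw]
FD 19: (24.539,0.912) -> (33.459,-15.864) [heading=298, draw]
RT 150: heading 298 -> 148
FD 4: (33.459,-15.864) -> (30.067,-13.744) [heading=148, draw]
Final: pos=(30.067,-13.744), heading=148, 12 segment(s) drawn
Segments drawn: 12

Answer: 12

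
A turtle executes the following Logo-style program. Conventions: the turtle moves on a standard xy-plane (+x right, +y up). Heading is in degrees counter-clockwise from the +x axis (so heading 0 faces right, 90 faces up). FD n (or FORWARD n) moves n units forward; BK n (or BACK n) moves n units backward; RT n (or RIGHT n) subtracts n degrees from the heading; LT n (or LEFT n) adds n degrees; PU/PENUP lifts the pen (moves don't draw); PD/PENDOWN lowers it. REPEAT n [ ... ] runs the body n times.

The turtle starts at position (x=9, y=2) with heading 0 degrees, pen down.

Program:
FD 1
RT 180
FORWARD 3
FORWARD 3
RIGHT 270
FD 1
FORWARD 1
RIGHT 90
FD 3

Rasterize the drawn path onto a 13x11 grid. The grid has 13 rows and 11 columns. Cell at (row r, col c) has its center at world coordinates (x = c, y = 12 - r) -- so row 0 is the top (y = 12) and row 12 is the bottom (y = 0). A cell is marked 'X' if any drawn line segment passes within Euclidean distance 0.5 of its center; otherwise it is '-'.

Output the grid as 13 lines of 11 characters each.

Answer: -----------
-----------
-----------
-----------
-----------
-----------
-----------
-----------
-----------
-----------
----XXXXXXX
----X------
-XXXX------

Derivation:
Segment 0: (9,2) -> (10,2)
Segment 1: (10,2) -> (7,2)
Segment 2: (7,2) -> (4,2)
Segment 3: (4,2) -> (4,1)
Segment 4: (4,1) -> (4,-0)
Segment 5: (4,-0) -> (1,-0)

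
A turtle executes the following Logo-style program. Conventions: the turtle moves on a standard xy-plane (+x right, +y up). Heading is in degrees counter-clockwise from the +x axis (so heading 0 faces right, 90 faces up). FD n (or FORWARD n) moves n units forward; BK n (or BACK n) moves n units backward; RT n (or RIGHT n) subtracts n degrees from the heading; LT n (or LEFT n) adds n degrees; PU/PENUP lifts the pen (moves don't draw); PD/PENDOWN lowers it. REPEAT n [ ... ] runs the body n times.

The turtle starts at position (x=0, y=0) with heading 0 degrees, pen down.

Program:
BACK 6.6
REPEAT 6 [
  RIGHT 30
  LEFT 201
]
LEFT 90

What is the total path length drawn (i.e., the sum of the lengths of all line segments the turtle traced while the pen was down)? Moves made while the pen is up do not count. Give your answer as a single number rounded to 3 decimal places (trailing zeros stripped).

Answer: 6.6

Derivation:
Executing turtle program step by step:
Start: pos=(0,0), heading=0, pen down
BK 6.6: (0,0) -> (-6.6,0) [heading=0, draw]
REPEAT 6 [
  -- iteration 1/6 --
  RT 30: heading 0 -> 330
  LT 201: heading 330 -> 171
  -- iteration 2/6 --
  RT 30: heading 171 -> 141
  LT 201: heading 141 -> 342
  -- iteration 3/6 --
  RT 30: heading 342 -> 312
  LT 201: heading 312 -> 153
  -- iteration 4/6 --
  RT 30: heading 153 -> 123
  LT 201: heading 123 -> 324
  -- iteration 5/6 --
  RT 30: heading 324 -> 294
  LT 201: heading 294 -> 135
  -- iteration 6/6 --
  RT 30: heading 135 -> 105
  LT 201: heading 105 -> 306
]
LT 90: heading 306 -> 36
Final: pos=(-6.6,0), heading=36, 1 segment(s) drawn

Segment lengths:
  seg 1: (0,0) -> (-6.6,0), length = 6.6
Total = 6.6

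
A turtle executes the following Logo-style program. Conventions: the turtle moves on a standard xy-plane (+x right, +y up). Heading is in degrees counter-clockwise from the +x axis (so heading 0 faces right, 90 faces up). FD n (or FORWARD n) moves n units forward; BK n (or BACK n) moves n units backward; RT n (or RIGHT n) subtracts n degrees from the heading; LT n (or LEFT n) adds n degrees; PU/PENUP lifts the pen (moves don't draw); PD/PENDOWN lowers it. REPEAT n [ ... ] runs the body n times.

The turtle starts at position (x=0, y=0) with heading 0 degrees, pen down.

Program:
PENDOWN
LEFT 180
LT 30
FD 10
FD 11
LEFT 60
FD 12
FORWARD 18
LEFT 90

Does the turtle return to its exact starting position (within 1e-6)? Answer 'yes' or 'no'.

Answer: no

Derivation:
Executing turtle program step by step:
Start: pos=(0,0), heading=0, pen down
PD: pen down
LT 180: heading 0 -> 180
LT 30: heading 180 -> 210
FD 10: (0,0) -> (-8.66,-5) [heading=210, draw]
FD 11: (-8.66,-5) -> (-18.187,-10.5) [heading=210, draw]
LT 60: heading 210 -> 270
FD 12: (-18.187,-10.5) -> (-18.187,-22.5) [heading=270, draw]
FD 18: (-18.187,-22.5) -> (-18.187,-40.5) [heading=270, draw]
LT 90: heading 270 -> 0
Final: pos=(-18.187,-40.5), heading=0, 4 segment(s) drawn

Start position: (0, 0)
Final position: (-18.187, -40.5)
Distance = 44.396; >= 1e-6 -> NOT closed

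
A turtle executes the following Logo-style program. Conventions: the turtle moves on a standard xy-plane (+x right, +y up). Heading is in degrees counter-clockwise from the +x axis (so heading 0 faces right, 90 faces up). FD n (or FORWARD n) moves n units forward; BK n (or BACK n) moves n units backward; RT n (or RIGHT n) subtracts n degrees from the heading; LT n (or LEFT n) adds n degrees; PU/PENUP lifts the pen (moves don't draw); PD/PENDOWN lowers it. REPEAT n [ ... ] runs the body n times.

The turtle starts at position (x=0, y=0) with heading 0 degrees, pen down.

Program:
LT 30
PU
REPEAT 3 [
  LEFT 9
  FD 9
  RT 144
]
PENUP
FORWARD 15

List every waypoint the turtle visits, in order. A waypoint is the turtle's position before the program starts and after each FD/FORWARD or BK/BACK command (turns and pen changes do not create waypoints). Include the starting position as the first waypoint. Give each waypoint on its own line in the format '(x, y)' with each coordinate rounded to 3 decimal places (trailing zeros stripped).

Answer: (0, 0)
(6.994, 5.664)
(6.054, -3.287)
(0.39, 3.708)
(14.879, -0.175)

Derivation:
Executing turtle program step by step:
Start: pos=(0,0), heading=0, pen down
LT 30: heading 0 -> 30
PU: pen up
REPEAT 3 [
  -- iteration 1/3 --
  LT 9: heading 30 -> 39
  FD 9: (0,0) -> (6.994,5.664) [heading=39, move]
  RT 144: heading 39 -> 255
  -- iteration 2/3 --
  LT 9: heading 255 -> 264
  FD 9: (6.994,5.664) -> (6.054,-3.287) [heading=264, move]
  RT 144: heading 264 -> 120
  -- iteration 3/3 --
  LT 9: heading 120 -> 129
  FD 9: (6.054,-3.287) -> (0.39,3.708) [heading=129, move]
  RT 144: heading 129 -> 345
]
PU: pen up
FD 15: (0.39,3.708) -> (14.879,-0.175) [heading=345, move]
Final: pos=(14.879,-0.175), heading=345, 0 segment(s) drawn
Waypoints (5 total):
(0, 0)
(6.994, 5.664)
(6.054, -3.287)
(0.39, 3.708)
(14.879, -0.175)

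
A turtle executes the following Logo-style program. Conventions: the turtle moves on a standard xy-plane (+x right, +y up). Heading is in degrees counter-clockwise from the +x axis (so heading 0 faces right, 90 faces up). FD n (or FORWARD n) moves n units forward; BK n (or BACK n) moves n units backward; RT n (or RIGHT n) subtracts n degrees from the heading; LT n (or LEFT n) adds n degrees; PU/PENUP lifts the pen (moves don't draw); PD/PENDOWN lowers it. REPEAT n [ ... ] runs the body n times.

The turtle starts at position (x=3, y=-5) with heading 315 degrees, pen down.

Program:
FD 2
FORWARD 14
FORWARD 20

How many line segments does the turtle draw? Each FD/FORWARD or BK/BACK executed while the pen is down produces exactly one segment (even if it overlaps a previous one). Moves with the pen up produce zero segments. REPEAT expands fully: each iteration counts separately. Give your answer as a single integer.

Executing turtle program step by step:
Start: pos=(3,-5), heading=315, pen down
FD 2: (3,-5) -> (4.414,-6.414) [heading=315, draw]
FD 14: (4.414,-6.414) -> (14.314,-16.314) [heading=315, draw]
FD 20: (14.314,-16.314) -> (28.456,-30.456) [heading=315, draw]
Final: pos=(28.456,-30.456), heading=315, 3 segment(s) drawn
Segments drawn: 3

Answer: 3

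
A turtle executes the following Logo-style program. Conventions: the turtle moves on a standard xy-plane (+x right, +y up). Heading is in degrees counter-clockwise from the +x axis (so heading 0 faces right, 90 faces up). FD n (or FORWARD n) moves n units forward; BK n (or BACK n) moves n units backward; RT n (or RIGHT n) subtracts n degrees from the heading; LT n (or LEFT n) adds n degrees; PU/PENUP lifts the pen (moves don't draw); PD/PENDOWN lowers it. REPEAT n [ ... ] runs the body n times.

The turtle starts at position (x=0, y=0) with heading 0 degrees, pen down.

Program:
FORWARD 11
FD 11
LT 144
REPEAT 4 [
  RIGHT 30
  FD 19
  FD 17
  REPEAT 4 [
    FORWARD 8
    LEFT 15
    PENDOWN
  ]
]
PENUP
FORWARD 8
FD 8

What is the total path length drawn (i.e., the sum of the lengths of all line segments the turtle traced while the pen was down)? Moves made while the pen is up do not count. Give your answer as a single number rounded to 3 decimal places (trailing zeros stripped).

Answer: 294

Derivation:
Executing turtle program step by step:
Start: pos=(0,0), heading=0, pen down
FD 11: (0,0) -> (11,0) [heading=0, draw]
FD 11: (11,0) -> (22,0) [heading=0, draw]
LT 144: heading 0 -> 144
REPEAT 4 [
  -- iteration 1/4 --
  RT 30: heading 144 -> 114
  FD 19: (22,0) -> (14.272,17.357) [heading=114, draw]
  FD 17: (14.272,17.357) -> (7.357,32.888) [heading=114, draw]
  REPEAT 4 [
    -- iteration 1/4 --
    FD 8: (7.357,32.888) -> (4.104,40.196) [heading=114, draw]
    LT 15: heading 114 -> 129
    PD: pen down
    -- iteration 2/4 --
    FD 8: (4.104,40.196) -> (-0.931,46.413) [heading=129, draw]
    LT 15: heading 129 -> 144
    PD: pen down
    -- iteration 3/4 --
    FD 8: (-0.931,46.413) -> (-7.403,51.115) [heading=144, draw]
    LT 15: heading 144 -> 159
    PD: pen down
    -- iteration 4/4 --
    FD 8: (-7.403,51.115) -> (-14.872,53.982) [heading=159, draw]
    LT 15: heading 159 -> 174
    PD: pen down
  ]
  -- iteration 2/4 --
  RT 30: heading 174 -> 144
  FD 19: (-14.872,53.982) -> (-30.243,65.15) [heading=144, draw]
  FD 17: (-30.243,65.15) -> (-43.996,75.143) [heading=144, draw]
  REPEAT 4 [
    -- iteration 1/4 --
    FD 8: (-43.996,75.143) -> (-50.469,79.845) [heading=144, draw]
    LT 15: heading 144 -> 159
    PD: pen down
    -- iteration 2/4 --
    FD 8: (-50.469,79.845) -> (-57.937,82.712) [heading=159, draw]
    LT 15: heading 159 -> 174
    PD: pen down
    -- iteration 3/4 --
    FD 8: (-57.937,82.712) -> (-65.893,83.548) [heading=174, draw]
    LT 15: heading 174 -> 189
    PD: pen down
    -- iteration 4/4 --
    FD 8: (-65.893,83.548) -> (-73.795,82.297) [heading=189, draw]
    LT 15: heading 189 -> 204
    PD: pen down
  ]
  -- iteration 3/4 --
  RT 30: heading 204 -> 174
  FD 19: (-73.795,82.297) -> (-92.691,84.283) [heading=174, draw]
  FD 17: (-92.691,84.283) -> (-109.598,86.06) [heading=174, draw]
  REPEAT 4 [
    -- iteration 1/4 --
    FD 8: (-109.598,86.06) -> (-117.554,86.896) [heading=174, draw]
    LT 15: heading 174 -> 189
    PD: pen down
    -- iteration 2/4 --
    FD 8: (-117.554,86.896) -> (-125.455,85.644) [heading=189, draw]
    LT 15: heading 189 -> 204
    PD: pen down
    -- iteration 3/4 --
    FD 8: (-125.455,85.644) -> (-132.764,82.391) [heading=204, draw]
    LT 15: heading 204 -> 219
    PD: pen down
    -- iteration 4/4 --
    FD 8: (-132.764,82.391) -> (-138.981,77.356) [heading=219, draw]
    LT 15: heading 219 -> 234
    PD: pen down
  ]
  -- iteration 4/4 --
  RT 30: heading 234 -> 204
  FD 19: (-138.981,77.356) -> (-156.338,69.628) [heading=204, draw]
  FD 17: (-156.338,69.628) -> (-171.868,62.713) [heading=204, draw]
  REPEAT 4 [
    -- iteration 1/4 --
    FD 8: (-171.868,62.713) -> (-179.177,59.46) [heading=204, draw]
    LT 15: heading 204 -> 219
    PD: pen down
    -- iteration 2/4 --
    FD 8: (-179.177,59.46) -> (-185.394,54.425) [heading=219, draw]
    LT 15: heading 219 -> 234
    PD: pen down
    -- iteration 3/4 --
    FD 8: (-185.394,54.425) -> (-190.096,47.953) [heading=234, draw]
    LT 15: heading 234 -> 249
    PD: pen down
    -- iteration 4/4 --
    FD 8: (-190.096,47.953) -> (-192.963,40.484) [heading=249, draw]
    LT 15: heading 249 -> 264
    PD: pen down
  ]
]
PU: pen up
FD 8: (-192.963,40.484) -> (-193.799,32.528) [heading=264, move]
FD 8: (-193.799,32.528) -> (-194.636,24.572) [heading=264, move]
Final: pos=(-194.636,24.572), heading=264, 26 segment(s) drawn

Segment lengths:
  seg 1: (0,0) -> (11,0), length = 11
  seg 2: (11,0) -> (22,0), length = 11
  seg 3: (22,0) -> (14.272,17.357), length = 19
  seg 4: (14.272,17.357) -> (7.357,32.888), length = 17
  seg 5: (7.357,32.888) -> (4.104,40.196), length = 8
  seg 6: (4.104,40.196) -> (-0.931,46.413), length = 8
  seg 7: (-0.931,46.413) -> (-7.403,51.115), length = 8
  seg 8: (-7.403,51.115) -> (-14.872,53.982), length = 8
  seg 9: (-14.872,53.982) -> (-30.243,65.15), length = 19
  seg 10: (-30.243,65.15) -> (-43.996,75.143), length = 17
  seg 11: (-43.996,75.143) -> (-50.469,79.845), length = 8
  seg 12: (-50.469,79.845) -> (-57.937,82.712), length = 8
  seg 13: (-57.937,82.712) -> (-65.893,83.548), length = 8
  seg 14: (-65.893,83.548) -> (-73.795,82.297), length = 8
  seg 15: (-73.795,82.297) -> (-92.691,84.283), length = 19
  seg 16: (-92.691,84.283) -> (-109.598,86.06), length = 17
  seg 17: (-109.598,86.06) -> (-117.554,86.896), length = 8
  seg 18: (-117.554,86.896) -> (-125.455,85.644), length = 8
  seg 19: (-125.455,85.644) -> (-132.764,82.391), length = 8
  seg 20: (-132.764,82.391) -> (-138.981,77.356), length = 8
  seg 21: (-138.981,77.356) -> (-156.338,69.628), length = 19
  seg 22: (-156.338,69.628) -> (-171.868,62.713), length = 17
  seg 23: (-171.868,62.713) -> (-179.177,59.46), length = 8
  seg 24: (-179.177,59.46) -> (-185.394,54.425), length = 8
  seg 25: (-185.394,54.425) -> (-190.096,47.953), length = 8
  seg 26: (-190.096,47.953) -> (-192.963,40.484), length = 8
Total = 294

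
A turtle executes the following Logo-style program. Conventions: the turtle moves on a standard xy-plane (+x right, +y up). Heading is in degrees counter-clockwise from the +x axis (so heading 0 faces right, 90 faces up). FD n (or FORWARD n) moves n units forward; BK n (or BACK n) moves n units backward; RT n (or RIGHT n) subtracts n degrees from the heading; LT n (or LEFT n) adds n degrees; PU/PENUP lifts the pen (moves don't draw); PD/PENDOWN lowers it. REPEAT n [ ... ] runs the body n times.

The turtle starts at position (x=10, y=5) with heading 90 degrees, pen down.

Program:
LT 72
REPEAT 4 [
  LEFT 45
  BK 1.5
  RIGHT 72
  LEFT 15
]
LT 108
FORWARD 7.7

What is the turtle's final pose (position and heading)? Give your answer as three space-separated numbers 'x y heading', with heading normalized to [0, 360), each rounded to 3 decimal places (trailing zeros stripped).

Executing turtle program step by step:
Start: pos=(10,5), heading=90, pen down
LT 72: heading 90 -> 162
REPEAT 4 [
  -- iteration 1/4 --
  LT 45: heading 162 -> 207
  BK 1.5: (10,5) -> (11.337,5.681) [heading=207, draw]
  RT 72: heading 207 -> 135
  LT 15: heading 135 -> 150
  -- iteration 2/4 --
  LT 45: heading 150 -> 195
  BK 1.5: (11.337,5.681) -> (12.785,6.069) [heading=195, draw]
  RT 72: heading 195 -> 123
  LT 15: heading 123 -> 138
  -- iteration 3/4 --
  LT 45: heading 138 -> 183
  BK 1.5: (12.785,6.069) -> (14.283,6.148) [heading=183, draw]
  RT 72: heading 183 -> 111
  LT 15: heading 111 -> 126
  -- iteration 4/4 --
  LT 45: heading 126 -> 171
  BK 1.5: (14.283,6.148) -> (15.765,5.913) [heading=171, draw]
  RT 72: heading 171 -> 99
  LT 15: heading 99 -> 114
]
LT 108: heading 114 -> 222
FD 7.7: (15.765,5.913) -> (10.043,0.761) [heading=222, draw]
Final: pos=(10.043,0.761), heading=222, 5 segment(s) drawn

Answer: 10.043 0.761 222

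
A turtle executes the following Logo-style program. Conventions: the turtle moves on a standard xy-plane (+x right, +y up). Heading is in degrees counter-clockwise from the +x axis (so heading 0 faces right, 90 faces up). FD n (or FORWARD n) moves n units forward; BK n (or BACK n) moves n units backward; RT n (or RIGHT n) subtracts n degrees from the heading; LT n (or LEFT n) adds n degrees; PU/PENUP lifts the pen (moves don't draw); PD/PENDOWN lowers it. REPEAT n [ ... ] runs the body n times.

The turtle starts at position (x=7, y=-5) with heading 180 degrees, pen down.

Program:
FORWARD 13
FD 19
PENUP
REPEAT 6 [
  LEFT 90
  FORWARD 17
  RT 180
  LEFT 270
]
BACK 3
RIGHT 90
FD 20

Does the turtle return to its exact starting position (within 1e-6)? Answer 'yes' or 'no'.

Executing turtle program step by step:
Start: pos=(7,-5), heading=180, pen down
FD 13: (7,-5) -> (-6,-5) [heading=180, draw]
FD 19: (-6,-5) -> (-25,-5) [heading=180, draw]
PU: pen up
REPEAT 6 [
  -- iteration 1/6 --
  LT 90: heading 180 -> 270
  FD 17: (-25,-5) -> (-25,-22) [heading=270, move]
  RT 180: heading 270 -> 90
  LT 270: heading 90 -> 0
  -- iteration 2/6 --
  LT 90: heading 0 -> 90
  FD 17: (-25,-22) -> (-25,-5) [heading=90, move]
  RT 180: heading 90 -> 270
  LT 270: heading 270 -> 180
  -- iteration 3/6 --
  LT 90: heading 180 -> 270
  FD 17: (-25,-5) -> (-25,-22) [heading=270, move]
  RT 180: heading 270 -> 90
  LT 270: heading 90 -> 0
  -- iteration 4/6 --
  LT 90: heading 0 -> 90
  FD 17: (-25,-22) -> (-25,-5) [heading=90, move]
  RT 180: heading 90 -> 270
  LT 270: heading 270 -> 180
  -- iteration 5/6 --
  LT 90: heading 180 -> 270
  FD 17: (-25,-5) -> (-25,-22) [heading=270, move]
  RT 180: heading 270 -> 90
  LT 270: heading 90 -> 0
  -- iteration 6/6 --
  LT 90: heading 0 -> 90
  FD 17: (-25,-22) -> (-25,-5) [heading=90, move]
  RT 180: heading 90 -> 270
  LT 270: heading 270 -> 180
]
BK 3: (-25,-5) -> (-22,-5) [heading=180, move]
RT 90: heading 180 -> 90
FD 20: (-22,-5) -> (-22,15) [heading=90, move]
Final: pos=(-22,15), heading=90, 2 segment(s) drawn

Start position: (7, -5)
Final position: (-22, 15)
Distance = 35.228; >= 1e-6 -> NOT closed

Answer: no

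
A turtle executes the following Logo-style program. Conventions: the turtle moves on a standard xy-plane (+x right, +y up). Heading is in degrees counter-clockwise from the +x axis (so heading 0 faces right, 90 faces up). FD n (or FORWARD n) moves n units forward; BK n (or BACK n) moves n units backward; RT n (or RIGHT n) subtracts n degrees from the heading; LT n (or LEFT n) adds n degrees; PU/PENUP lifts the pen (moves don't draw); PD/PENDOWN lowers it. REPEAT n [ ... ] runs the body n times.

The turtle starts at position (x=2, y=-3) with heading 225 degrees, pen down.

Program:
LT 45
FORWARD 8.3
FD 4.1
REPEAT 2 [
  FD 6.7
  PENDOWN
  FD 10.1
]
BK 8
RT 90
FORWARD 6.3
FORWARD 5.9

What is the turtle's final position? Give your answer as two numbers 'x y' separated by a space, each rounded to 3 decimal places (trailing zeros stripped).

Executing turtle program step by step:
Start: pos=(2,-3), heading=225, pen down
LT 45: heading 225 -> 270
FD 8.3: (2,-3) -> (2,-11.3) [heading=270, draw]
FD 4.1: (2,-11.3) -> (2,-15.4) [heading=270, draw]
REPEAT 2 [
  -- iteration 1/2 --
  FD 6.7: (2,-15.4) -> (2,-22.1) [heading=270, draw]
  PD: pen down
  FD 10.1: (2,-22.1) -> (2,-32.2) [heading=270, draw]
  -- iteration 2/2 --
  FD 6.7: (2,-32.2) -> (2,-38.9) [heading=270, draw]
  PD: pen down
  FD 10.1: (2,-38.9) -> (2,-49) [heading=270, draw]
]
BK 8: (2,-49) -> (2,-41) [heading=270, draw]
RT 90: heading 270 -> 180
FD 6.3: (2,-41) -> (-4.3,-41) [heading=180, draw]
FD 5.9: (-4.3,-41) -> (-10.2,-41) [heading=180, draw]
Final: pos=(-10.2,-41), heading=180, 9 segment(s) drawn

Answer: -10.2 -41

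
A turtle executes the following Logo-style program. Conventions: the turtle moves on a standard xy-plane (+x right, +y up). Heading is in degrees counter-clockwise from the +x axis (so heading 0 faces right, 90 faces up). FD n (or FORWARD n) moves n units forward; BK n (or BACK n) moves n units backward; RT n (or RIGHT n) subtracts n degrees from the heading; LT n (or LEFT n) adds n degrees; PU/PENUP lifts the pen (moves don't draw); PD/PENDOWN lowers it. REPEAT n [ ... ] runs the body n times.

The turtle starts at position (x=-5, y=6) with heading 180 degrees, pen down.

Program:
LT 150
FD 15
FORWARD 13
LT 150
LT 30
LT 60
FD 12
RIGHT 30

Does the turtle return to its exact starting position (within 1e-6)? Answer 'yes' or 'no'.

Answer: no

Derivation:
Executing turtle program step by step:
Start: pos=(-5,6), heading=180, pen down
LT 150: heading 180 -> 330
FD 15: (-5,6) -> (7.99,-1.5) [heading=330, draw]
FD 13: (7.99,-1.5) -> (19.249,-8) [heading=330, draw]
LT 150: heading 330 -> 120
LT 30: heading 120 -> 150
LT 60: heading 150 -> 210
FD 12: (19.249,-8) -> (8.856,-14) [heading=210, draw]
RT 30: heading 210 -> 180
Final: pos=(8.856,-14), heading=180, 3 segment(s) drawn

Start position: (-5, 6)
Final position: (8.856, -14)
Distance = 24.331; >= 1e-6 -> NOT closed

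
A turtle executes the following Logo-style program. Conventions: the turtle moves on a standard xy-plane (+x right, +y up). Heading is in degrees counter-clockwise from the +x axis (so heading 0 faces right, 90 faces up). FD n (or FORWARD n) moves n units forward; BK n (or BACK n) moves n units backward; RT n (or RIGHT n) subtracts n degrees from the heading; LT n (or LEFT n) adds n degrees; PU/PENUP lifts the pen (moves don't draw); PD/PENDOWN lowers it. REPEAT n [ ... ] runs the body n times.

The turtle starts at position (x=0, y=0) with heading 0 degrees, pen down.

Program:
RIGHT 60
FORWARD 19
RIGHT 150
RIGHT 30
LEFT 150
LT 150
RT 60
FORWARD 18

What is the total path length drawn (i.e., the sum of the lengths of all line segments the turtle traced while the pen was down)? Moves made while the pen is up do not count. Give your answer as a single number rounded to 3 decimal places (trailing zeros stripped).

Executing turtle program step by step:
Start: pos=(0,0), heading=0, pen down
RT 60: heading 0 -> 300
FD 19: (0,0) -> (9.5,-16.454) [heading=300, draw]
RT 150: heading 300 -> 150
RT 30: heading 150 -> 120
LT 150: heading 120 -> 270
LT 150: heading 270 -> 60
RT 60: heading 60 -> 0
FD 18: (9.5,-16.454) -> (27.5,-16.454) [heading=0, draw]
Final: pos=(27.5,-16.454), heading=0, 2 segment(s) drawn

Segment lengths:
  seg 1: (0,0) -> (9.5,-16.454), length = 19
  seg 2: (9.5,-16.454) -> (27.5,-16.454), length = 18
Total = 37

Answer: 37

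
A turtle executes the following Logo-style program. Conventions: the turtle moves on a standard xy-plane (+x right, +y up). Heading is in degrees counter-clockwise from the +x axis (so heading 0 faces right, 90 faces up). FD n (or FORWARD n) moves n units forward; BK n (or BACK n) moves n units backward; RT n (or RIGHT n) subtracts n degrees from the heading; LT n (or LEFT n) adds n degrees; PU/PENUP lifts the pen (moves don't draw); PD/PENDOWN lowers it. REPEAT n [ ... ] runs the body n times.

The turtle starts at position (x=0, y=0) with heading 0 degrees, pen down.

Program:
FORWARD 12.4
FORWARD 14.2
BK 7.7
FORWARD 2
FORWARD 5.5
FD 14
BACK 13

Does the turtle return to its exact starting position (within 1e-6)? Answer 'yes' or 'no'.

Executing turtle program step by step:
Start: pos=(0,0), heading=0, pen down
FD 12.4: (0,0) -> (12.4,0) [heading=0, draw]
FD 14.2: (12.4,0) -> (26.6,0) [heading=0, draw]
BK 7.7: (26.6,0) -> (18.9,0) [heading=0, draw]
FD 2: (18.9,0) -> (20.9,0) [heading=0, draw]
FD 5.5: (20.9,0) -> (26.4,0) [heading=0, draw]
FD 14: (26.4,0) -> (40.4,0) [heading=0, draw]
BK 13: (40.4,0) -> (27.4,0) [heading=0, draw]
Final: pos=(27.4,0), heading=0, 7 segment(s) drawn

Start position: (0, 0)
Final position: (27.4, 0)
Distance = 27.4; >= 1e-6 -> NOT closed

Answer: no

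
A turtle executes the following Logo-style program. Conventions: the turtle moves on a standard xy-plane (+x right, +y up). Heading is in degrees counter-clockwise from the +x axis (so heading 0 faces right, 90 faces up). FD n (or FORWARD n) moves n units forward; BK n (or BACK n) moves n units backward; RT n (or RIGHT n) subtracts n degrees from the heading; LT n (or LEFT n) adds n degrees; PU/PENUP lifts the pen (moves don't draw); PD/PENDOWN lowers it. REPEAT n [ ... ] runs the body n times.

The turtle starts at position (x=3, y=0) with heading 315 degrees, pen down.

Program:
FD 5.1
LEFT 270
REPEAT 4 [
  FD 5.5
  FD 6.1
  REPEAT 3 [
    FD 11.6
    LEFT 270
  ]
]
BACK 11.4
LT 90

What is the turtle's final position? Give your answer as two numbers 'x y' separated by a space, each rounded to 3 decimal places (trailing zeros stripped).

Executing turtle program step by step:
Start: pos=(3,0), heading=315, pen down
FD 5.1: (3,0) -> (6.606,-3.606) [heading=315, draw]
LT 270: heading 315 -> 225
REPEAT 4 [
  -- iteration 1/4 --
  FD 5.5: (6.606,-3.606) -> (2.717,-7.495) [heading=225, draw]
  FD 6.1: (2.717,-7.495) -> (-1.596,-11.809) [heading=225, draw]
  REPEAT 3 [
    -- iteration 1/3 --
    FD 11.6: (-1.596,-11.809) -> (-9.799,-20.011) [heading=225, draw]
    LT 270: heading 225 -> 135
    -- iteration 2/3 --
    FD 11.6: (-9.799,-20.011) -> (-18.001,-11.809) [heading=135, draw]
    LT 270: heading 135 -> 45
    -- iteration 3/3 --
    FD 11.6: (-18.001,-11.809) -> (-9.799,-3.606) [heading=45, draw]
    LT 270: heading 45 -> 315
  ]
  -- iteration 2/4 --
  FD 5.5: (-9.799,-3.606) -> (-5.91,-7.495) [heading=315, draw]
  FD 6.1: (-5.91,-7.495) -> (-1.596,-11.809) [heading=315, draw]
  REPEAT 3 [
    -- iteration 1/3 --
    FD 11.6: (-1.596,-11.809) -> (6.606,-20.011) [heading=315, draw]
    LT 270: heading 315 -> 225
    -- iteration 2/3 --
    FD 11.6: (6.606,-20.011) -> (-1.596,-28.214) [heading=225, draw]
    LT 270: heading 225 -> 135
    -- iteration 3/3 --
    FD 11.6: (-1.596,-28.214) -> (-9.799,-20.011) [heading=135, draw]
    LT 270: heading 135 -> 45
  ]
  -- iteration 3/4 --
  FD 5.5: (-9.799,-20.011) -> (-5.91,-16.122) [heading=45, draw]
  FD 6.1: (-5.91,-16.122) -> (-1.596,-11.809) [heading=45, draw]
  REPEAT 3 [
    -- iteration 1/3 --
    FD 11.6: (-1.596,-11.809) -> (6.606,-3.606) [heading=45, draw]
    LT 270: heading 45 -> 315
    -- iteration 2/3 --
    FD 11.6: (6.606,-3.606) -> (14.809,-11.809) [heading=315, draw]
    LT 270: heading 315 -> 225
    -- iteration 3/3 --
    FD 11.6: (14.809,-11.809) -> (6.606,-20.011) [heading=225, draw]
    LT 270: heading 225 -> 135
  ]
  -- iteration 4/4 --
  FD 5.5: (6.606,-20.011) -> (2.717,-16.122) [heading=135, draw]
  FD 6.1: (2.717,-16.122) -> (-1.596,-11.809) [heading=135, draw]
  REPEAT 3 [
    -- iteration 1/3 --
    FD 11.6: (-1.596,-11.809) -> (-9.799,-3.606) [heading=135, draw]
    LT 270: heading 135 -> 45
    -- iteration 2/3 --
    FD 11.6: (-9.799,-3.606) -> (-1.596,4.596) [heading=45, draw]
    LT 270: heading 45 -> 315
    -- iteration 3/3 --
    FD 11.6: (-1.596,4.596) -> (6.606,-3.606) [heading=315, draw]
    LT 270: heading 315 -> 225
  ]
]
BK 11.4: (6.606,-3.606) -> (14.667,4.455) [heading=225, draw]
LT 90: heading 225 -> 315
Final: pos=(14.667,4.455), heading=315, 22 segment(s) drawn

Answer: 14.667 4.455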